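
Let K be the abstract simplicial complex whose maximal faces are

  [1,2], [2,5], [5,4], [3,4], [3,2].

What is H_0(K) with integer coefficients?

H_0 ≅ Z.

Fix the vertex order 1 < 2 < 3 < 4 < 5 and write every simplex with vertices in increasing order. Then dim K = 1 and the simplices of K are:

  0-simplices (5): [1], [2], [3], [4], [5]
  1-simplices (5): [1,2], [2,3], [2,5], [3,4], [4,5]

Hence C_0 ≅ Z^5, C_1 ≅ Z^5.

∂_1: C_1 → C_0 sends each edge [p,q] (with p < q) to q − p. For instance
  ∂[3,4] = [4] − [3].
This gives a 5×5 integer matrix of rank 4; reducing to Smith normal form yields diagonal entries (1,1,1,1).

Reading off H_k = ker ∂_k / im ∂_{k+1}:

  H_0: rank C_0 − rank ∂_1 = 5 − 4 = 1, and the invariant factors of ∂_1 are all 1, so H_0 = Z.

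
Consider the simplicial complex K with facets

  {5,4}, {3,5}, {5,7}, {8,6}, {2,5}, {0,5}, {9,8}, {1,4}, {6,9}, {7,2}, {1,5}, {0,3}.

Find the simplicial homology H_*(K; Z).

H_0 ≅ Z^2,  H_1 ≅ Z^4.

K has 10 vertices, 12 edges.
rank ∂_0 = 0, rank ∂_1 = 8 ⇒ b_0 = 10 − 0 − 8 = 2; all invariant factors of ∂_1 are 1 so no torsion. So H_0 = Z^2.
rank ∂_1 = 8, rank ∂_2 = 0 ⇒ b_1 = 12 − 8 − 0 = 4. So H_1 = Z^4.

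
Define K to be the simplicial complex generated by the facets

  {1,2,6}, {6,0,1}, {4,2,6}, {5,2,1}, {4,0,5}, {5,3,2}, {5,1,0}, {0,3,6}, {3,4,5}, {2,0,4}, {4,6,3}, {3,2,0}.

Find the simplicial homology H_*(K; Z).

H_0 = Z,  H_1 = Z/2,  H_2 = 0.

Fix the vertex order 0 < 1 < 2 < 3 < 4 < 5 < 6 and write every simplex with vertices in increasing order. Then dim K = 2 and the simplices of K are:

  0-simplices (7): [0], [1], [2], [3], [4], [5], [6]
  1-simplices (18): [0,1], [0,2], [0,3], [0,4], [0,5], [0,6], [1,2], [1,5], [1,6], [2,3], [2,4], [2,5], [2,6], [3,4], [3,5], [3,6], [4,5], [4,6]
  2-simplices (12): [0,1,5], [0,1,6], [0,2,3], [0,2,4], [0,3,6], [0,4,5], [1,2,5], [1,2,6], [2,3,5], [2,4,6], [3,4,5], [3,4,6]

Hence C_0 ≅ Z^7, C_1 ≅ Z^18, C_2 ≅ Z^12.

Boundary ∂_1: C_1 → C_0 maps an edge to its endpoints' difference, ∂[p,q] = q − p. For instance
  ∂[0,1] = [1] − [0].
As a 7×18 matrix over Z this has rank 6, with invariant factors (1,1,1,1,1,1).

Boundary ∂_2: C_2 → C_1 sends each 2-simplex [p,q,r] to [q,r] − [p,r] + [p,q]. For instance
  ∂[3,4,5] = [4,5] − [3,5] + [3,4],
  ∂[0,1,5] = [1,5] − [0,5] + [0,1].
The resulting 18×12 matrix has rank 12, and its Smith normal form has invariant factors (1,1,1,1,1,1,1,1,1,1,1,2).

Computing H_k = (kernel of ∂_k) / (image of ∂_{k+1}):

  H_0: rank C_0 − rank ∂_1 = 7 − 6 = 1, and the invariant factors of ∂_1 are all 1, so H_0 = Z.
  H_1: rank ker ∂_1 − rank ∂_2 = (18 − 6) − 12 = 0, and ∂_2 has invariant factor 2 > 1, so H_1 = Z/2.
  H_2: rank ker ∂_2 − rank ∂_3 = (12 − 12) − 0 = 0, and there is no ∂_3, so H_2 = 0.

As a check, the Euler characteristic is 7 − 18 + 12 = 1, which agrees with 1 − 0 + 0 = 1.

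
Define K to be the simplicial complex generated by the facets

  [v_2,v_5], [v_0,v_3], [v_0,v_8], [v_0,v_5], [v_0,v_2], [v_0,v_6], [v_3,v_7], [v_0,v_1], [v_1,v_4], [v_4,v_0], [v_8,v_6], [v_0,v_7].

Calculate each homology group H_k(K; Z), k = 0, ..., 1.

K has 9 vertices, 12 edges.
rank ∂_0 = 0, rank ∂_1 = 8 ⇒ b_0 = 9 − 0 − 8 = 1; all invariant factors of ∂_1 are 1 so no torsion. So H_0 = Z.
rank ∂_1 = 8, rank ∂_2 = 0 ⇒ b_1 = 12 − 8 − 0 = 4. So H_1 = Z^4.

H_0 = Z,  H_1 = Z^4.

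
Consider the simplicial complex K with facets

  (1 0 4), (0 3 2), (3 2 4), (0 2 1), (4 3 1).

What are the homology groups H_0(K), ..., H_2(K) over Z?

H_0 = Z,  H_1 = Z,  H_2 = 0.

We work with the vertex ordering 0 < 1 < 2 < 3 < 4. The simplices of K, each written with vertices in increasing order, are:

  0-simplices (5): [0], [1], [2], [3], [4]
  1-simplices (10): [0,1], [0,2], [0,3], [0,4], [1,2], [1,3], [1,4], [2,3], [2,4], [3,4]
  2-simplices (5): [0,1,2], [0,1,4], [0,2,3], [1,3,4], [2,3,4]

so the chain groups are C_0 ≅ Z^5, C_1 ≅ Z^10, C_2 ≅ Z^5.

Boundary ∂_1: C_1 → C_0 is given by ∂[p,q] = [q] − [p]. For instance
  ∂[2,4] = [4] − [2].
As a 5×10 matrix over Z this has rank 4, with invariant factors (1,1,1,1).

The boundary map ∂_2: C_2 → C_1 maps a triangle to the signed sum of its edges. For instance
  ∂[0,1,2] = [1,2] − [0,2] + [0,1],
  ∂[2,3,4] = [3,4] − [2,4] + [2,3].
As a 10×5 matrix over Z this has rank 5, with invariant factors (1,1,1,1,1).

Reading off H_k = ker ∂_k / im ∂_{k+1}:

  H_0: rank C_0 − rank ∂_1 = 5 − 4 = 1, and the invariant factors of ∂_1 are all 1, so H_0 = Z.
  H_1: rank ker ∂_1 − rank ∂_2 = (10 − 4) − 5 = 1, and the invariant factors of ∂_2 are all 1, so H_1 = Z.
  H_2: rank ker ∂_2 − rank ∂_3 = (5 − 5) − 0 = 0, and there is no ∂_3, so H_2 = 0.

(K is a triangulation of the Möbius band.)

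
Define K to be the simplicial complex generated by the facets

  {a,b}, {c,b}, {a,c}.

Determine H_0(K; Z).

H_0 = Z.

Fix the vertex order a < b < c and write every simplex with vertices in increasing order. Then dim K = 1 and the simplices of K are:

  0-simplices (3): a, b, c
  1-simplices (3): ab, ac, bc

giving chain groups C_0 ≅ Z^3, C_1 ≅ Z^3.

∂_1: C_1 → C_0 is given by ∂[p,q] = [q] − [p]. For instance
  ∂bc = c − b.
The resulting 3×3 matrix has rank 2, and its Smith normal form has invariant factors (1,1).

Reading off H_k = ker ∂_k / im ∂_{k+1}:

  H_0: rank C_0 − rank ∂_1 = 3 − 2 = 1, and the invariant factors of ∂_1 are all 1, so H_0 ≅ Z.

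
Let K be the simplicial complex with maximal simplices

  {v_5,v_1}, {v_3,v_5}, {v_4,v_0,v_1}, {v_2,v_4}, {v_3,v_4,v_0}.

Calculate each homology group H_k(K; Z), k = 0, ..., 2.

H_0 ≅ Z,  H_1 ≅ Z,  H_2 = 0.

We work with the vertex ordering v_0 < v_1 < v_2 < v_3 < v_4 < v_5. The simplices of K, each written with vertices in increasing order, are:

  0-simplices (6): [v_0], [v_1], [v_2], [v_3], [v_4], [v_5]
  1-simplices (8): [v_0,v_1], [v_0,v_3], [v_0,v_4], [v_1,v_4], [v_1,v_5], [v_2,v_4], [v_3,v_4], [v_3,v_5]
  2-simplices (2): [v_0,v_1,v_4], [v_0,v_3,v_4]

giving chain groups C_0 ≅ Z^6, C_1 ≅ Z^8, C_2 ≅ Z^2.

∂_1: C_1 → C_0 is given by ∂[p,q] = [q] − [p]. For instance
  ∂[v_1,v_5] = [v_5] − [v_1].
This gives a 6×8 integer matrix of rank 5; reducing to Smith normal form yields diagonal entries (1,1,1,1,1).

∂_2: C_2 → C_1 maps a triangle to the signed sum of its edges. For instance
  ∂[v_0,v_1,v_4] = [v_1,v_4] − [v_0,v_4] + [v_0,v_1],
  ∂[v_0,v_3,v_4] = [v_3,v_4] − [v_0,v_4] + [v_0,v_3].
The 8×2 boundary matrix has rank 2 and Smith normal form diag(1,1).

Computing H_k = (kernel of ∂_k) / (image of ∂_{k+1}):

  H_0: rank C_0 − rank ∂_1 = 6 − 5 = 1, and the invariant factors of ∂_1 are all 1, so H_0 = Z.
  H_1: rank ker ∂_1 − rank ∂_2 = (8 − 5) − 2 = 1, and the invariant factors of ∂_2 are all 1, so H_1 = Z.
  H_2: rank ker ∂_2 − rank ∂_3 = (2 − 2) − 0 = 0, and there is no ∂_3, so H_2 = 0.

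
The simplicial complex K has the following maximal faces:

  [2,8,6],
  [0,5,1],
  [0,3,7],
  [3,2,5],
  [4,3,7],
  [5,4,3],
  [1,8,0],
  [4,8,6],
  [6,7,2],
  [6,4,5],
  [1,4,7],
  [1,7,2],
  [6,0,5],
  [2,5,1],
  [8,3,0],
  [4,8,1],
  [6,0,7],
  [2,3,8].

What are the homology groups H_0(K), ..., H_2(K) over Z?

H_0 ≅ Z,  H_1 ≅ Z^2,  H_2 ≅ Z.

Take the total order 0 < 1 < 2 < 3 < 4 < 5 < 6 < 7 < 8 on the vertex set. Then K (dimension 2) consists of the simplices:

  0-simplices (9): [0], [1], [2], [3], [4], [5], [6], [7], [8]
  1-simplices (27): (27 of them)
  2-simplices (18): [0,1,5], [0,1,8], [0,3,7], [0,3,8], [0,5,6], [0,6,7], [1,2,5], [1,2,7], [1,4,7], [1,4,8], [2,3,5], [2,3,8], [2,6,7], [2,6,8], [3,4,5], [3,4,7], [4,5,6], [4,6,8]

Hence C_0 ≅ Z^9, C_1 ≅ Z^27, C_2 ≅ Z^18.

∂_1: C_1 → C_0 sends each edge [p,q] (with p < q) to q − p.
This gives a 9×27 integer matrix of rank 8; reducing to Smith normal form yields diagonal entries (1,1,1,1,1,1,1,1).

Boundary ∂_2: C_2 → C_1 maps a triangle to the signed sum of its edges. For instance
  ∂[2,3,5] = [3,5] − [2,5] + [2,3],
  ∂[0,3,8] = [3,8] − [0,8] + [0,3].
The resulting 27×18 matrix has rank 17, and its Smith normal form has invariant factors (1,1,1,1,1,1,1,1,1,1,1,1,1,1,1,1,1).

Reading off H_k = ker ∂_k / im ∂_{k+1}:

  H_0: rank C_0 − rank ∂_1 = 9 − 8 = 1, and the invariant factors of ∂_1 are all 1, so H_0 ≅ Z.
  H_1: rank ker ∂_1 − rank ∂_2 = (27 − 8) − 17 = 2, and the invariant factors of ∂_2 are all 1, so H_1 ≅ Z^2.
  H_2: rank ker ∂_2 − rank ∂_3 = (18 − 17) − 0 = 1, and there is no ∂_3, so H_2 ≅ Z.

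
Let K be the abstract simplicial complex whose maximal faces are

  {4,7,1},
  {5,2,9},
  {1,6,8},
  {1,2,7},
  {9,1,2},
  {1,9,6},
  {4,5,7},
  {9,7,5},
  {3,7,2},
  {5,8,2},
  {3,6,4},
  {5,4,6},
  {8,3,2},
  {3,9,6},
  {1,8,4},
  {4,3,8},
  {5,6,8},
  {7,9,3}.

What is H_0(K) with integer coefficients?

H_0 = Z.

Fix the vertex order 1 < 2 < 3 < 4 < 5 < 6 < 7 < 8 < 9 and write every simplex with vertices in increasing order. Then dim K = 2 and the simplices of K are:

  0-simplices (9): [1], [2], [3], [4], [5], [6], [7], [8], [9]
  1-simplices (27): (27 of them)
  2-simplices (18): [1,2,7], [1,2,9], [1,4,7], [1,4,8], [1,6,8], [1,6,9], [2,3,7], [2,3,8], [2,5,8], [2,5,9], [3,4,6], [3,4,8], [3,6,9], [3,7,9], [4,5,6], [4,5,7], [5,6,8], [5,7,9]

so the chain groups are C_0 ≅ Z^9, C_1 ≅ Z^27, C_2 ≅ Z^18.

Boundary ∂_1: C_1 → C_0 is given by ∂[p,q] = [q] − [p].
As a 9×27 matrix over Z this has rank 8, with invariant factors (1,1,1,1,1,1,1,1).

∂_2: C_2 → C_1 acts by ∂[p,q,r] = [q,r] − [p,r] + [p,q]. For instance
  ∂[4,5,7] = [5,7] − [4,7] + [4,5],
  ∂[5,6,8] = [6,8] − [5,8] + [5,6].
As a 27×18 matrix over Z this has rank 18, with invariant factors (1,1,1,1,1,1,1,1,1,1,1,1,1,1,1,1,1,2).

From H_k ≅ ker(∂_k) / im(∂_{k+1}) we obtain:

  H_0: rank C_0 − rank ∂_1 = 9 − 8 = 1, and the invariant factors of ∂_1 are all 1, so H_0 ≅ Z.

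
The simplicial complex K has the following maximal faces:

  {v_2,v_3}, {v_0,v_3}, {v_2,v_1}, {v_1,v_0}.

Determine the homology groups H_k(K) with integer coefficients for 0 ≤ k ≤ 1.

H_0 = Z,  H_1 = Z.

Take the total order v_0 < v_1 < v_2 < v_3 on the vertex set. Then K (dimension 1) consists of the simplices:

  0-simplices (4): [v_0], [v_1], [v_2], [v_3]
  1-simplices (4): [v_0,v_1], [v_0,v_3], [v_1,v_2], [v_2,v_3]

giving chain groups C_0 ≅ Z^4, C_1 ≅ Z^4.

The boundary map ∂_1: C_1 → C_0 is given by ∂[p,q] = [q] − [p]. For instance
  ∂[v_1,v_2] = [v_2] − [v_1].
The 4×4 boundary matrix has rank 3 and Smith normal form diag(1,1,1).

Computing H_k = (kernel of ∂_k) / (image of ∂_{k+1}):

  H_0: rank C_0 − rank ∂_1 = 4 − 3 = 1, and the invariant factors of ∂_1 are all 1, so H_0 = Z.
  H_1: rank ker ∂_1 − rank ∂_2 = (4 − 3) − 0 = 1, and there is no ∂_2, so H_1 = Z.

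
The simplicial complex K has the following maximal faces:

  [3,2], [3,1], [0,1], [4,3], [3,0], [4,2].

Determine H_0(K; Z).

H_0 = Z.

Fix the vertex order 0 < 1 < 2 < 3 < 4 and write every simplex with vertices in increasing order. Then dim K = 1 and the simplices of K are:

  0-simplices (5): [0], [1], [2], [3], [4]
  1-simplices (6): [0,1], [0,3], [1,3], [2,3], [2,4], [3,4]

Hence C_0 ≅ Z^5, C_1 ≅ Z^6.

∂_1: C_1 → C_0 maps an edge to its endpoints' difference, ∂[p,q] = q − p. For instance
  ∂[2,4] = [4] − [2].
The resulting 5×6 matrix has rank 4, and its Smith normal form has invariant factors (1,1,1,1).

From H_k ≅ ker(∂_k) / im(∂_{k+1}) we obtain:

  H_0: rank C_0 − rank ∂_1 = 5 − 4 = 1, and the invariant factors of ∂_1 are all 1, so H_0 ≅ Z.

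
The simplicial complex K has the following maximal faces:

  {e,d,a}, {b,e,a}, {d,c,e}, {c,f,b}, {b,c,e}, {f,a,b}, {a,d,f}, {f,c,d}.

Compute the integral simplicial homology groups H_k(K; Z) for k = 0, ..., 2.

Order the vertices as a < b < c < d < e < f. Listing each simplex with vertices in this order, K has dimension 2 with simplices:

  0-simplices (6): a, b, c, d, e, f
  1-simplices (12): ab, ad, ae, af, bc, be, bf, cd, ce, cf, de, df
  2-simplices (8): abe, abf, ade, adf, bce, bcf, cde, cdf

giving chain groups C_0 ≅ Z^6, C_1 ≅ Z^12, C_2 ≅ Z^8.

∂_1: C_1 → C_0 is given by ∂[p,q] = [q] − [p]. For instance
  ∂df = f − d.
The resulting 6×12 matrix has rank 5, and its Smith normal form has invariant factors (1,1,1,1,1).

Boundary ∂_2: C_2 → C_1 sends each 2-simplex [p,q,r] to [q,r] − [p,r] + [p,q]. For instance
  ∂cdf = df − cf + cd,
  ∂adf = df − af + ad.
The resulting 12×8 matrix has rank 7, and its Smith normal form has invariant factors (1,1,1,1,1,1,1).

Computing H_k = (kernel of ∂_k) / (image of ∂_{k+1}):

  H_0: rank C_0 − rank ∂_1 = 6 − 5 = 1, and the invariant factors of ∂_1 are all 1, so H_0 ≅ Z.
  H_1: rank ker ∂_1 − rank ∂_2 = (12 − 5) − 7 = 0, and the invariant factors of ∂_2 are all 1, so H_1 ≅ 0.
  H_2: rank ker ∂_2 − rank ∂_3 = (8 − 7) − 0 = 1, and there is no ∂_3, so H_2 ≅ Z.

As a check, the Euler characteristic is 6 − 12 + 8 = 2, which agrees with 1 − 0 + 1 = 2.

H_0 = Z,  H_1 = 0,  H_2 = Z.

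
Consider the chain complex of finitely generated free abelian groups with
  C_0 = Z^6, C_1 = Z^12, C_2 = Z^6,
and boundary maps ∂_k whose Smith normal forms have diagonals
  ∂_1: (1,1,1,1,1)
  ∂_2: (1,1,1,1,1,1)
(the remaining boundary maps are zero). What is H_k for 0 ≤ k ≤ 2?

H_0: b_0 = 6 − 0 − 5 = 1; torsion from ∂_1 factors > 1: none. So H_0 ≅ Z.
H_1: b_1 = 12 − 5 − 6 = 1; torsion from ∂_2 factors > 1: none. So H_1 ≅ Z.
H_2: b_2 = 6 − 6 − 0 = 0; torsion from ∂_3 factors > 1: none. So H_2 ≅ 0.

H_0 ≅ Z,  H_1 ≅ Z,  H_2 = 0.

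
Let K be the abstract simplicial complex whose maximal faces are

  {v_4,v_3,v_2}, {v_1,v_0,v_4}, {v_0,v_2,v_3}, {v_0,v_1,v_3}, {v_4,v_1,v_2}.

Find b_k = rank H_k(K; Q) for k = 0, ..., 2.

K has 5 vertices, 10 edges, 5 triangles.
rank ∂_0 = 0, rank ∂_1 = 4 ⇒ b_0 = 5 − 0 − 4 = 1; all invariant factors of ∂_1 are 1 so no torsion. So H_0 = Z.
rank ∂_1 = 4, rank ∂_2 = 5 ⇒ b_1 = 10 − 4 − 5 = 1; all invariant factors of ∂_2 are 1 so no torsion. So H_1 = Z.
rank ∂_2 = 5, rank ∂_3 = 0 ⇒ b_2 = 5 − 5 − 0 = 0. So H_2 = 0.

b_0 = 1, b_1 = 1, b_2 = 0.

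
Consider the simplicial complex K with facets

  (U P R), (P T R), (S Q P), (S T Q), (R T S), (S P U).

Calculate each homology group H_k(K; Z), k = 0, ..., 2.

H_0 = Z,  H_1 = Z,  H_2 = 0.

We work with the vertex ordering P < Q < R < S < T < U. The simplices of K, each written with vertices in increasing order, are:

  0-simplices (6): P, Q, R, S, T, U
  1-simplices (12): PQ, PR, PS, PT, PU, QS, QT, RS, RT, RU, ST, SU
  2-simplices (6): PQS, PRT, PRU, PSU, QST, RST

giving chain groups C_0 ≅ Z^6, C_1 ≅ Z^12, C_2 ≅ Z^6.

Boundary ∂_1: C_1 → C_0 is given by ∂[p,q] = [q] − [p].
This gives a 6×12 integer matrix of rank 5; reducing to Smith normal form yields diagonal entries (1,1,1,1,1).

∂_2: C_2 → C_1 acts by ∂[p,q,r] = [q,r] − [p,r] + [p,q]. For instance
  ∂RST = ST − RT + RS,
  ∂PQS = QS − PS + PQ.
As a 12×6 matrix over Z this has rank 6, with invariant factors (1,1,1,1,1,1).

From H_k ≅ ker(∂_k) / im(∂_{k+1}) we obtain:

  H_0: rank C_0 − rank ∂_1 = 6 − 5 = 1, and the invariant factors of ∂_1 are all 1, so H_0 ≅ Z.
  H_1: rank ker ∂_1 − rank ∂_2 = (12 − 5) − 6 = 1, and the invariant factors of ∂_2 are all 1, so H_1 ≅ Z.
  H_2: rank ker ∂_2 − rank ∂_3 = (6 − 6) − 0 = 0, and there is no ∂_3, so H_2 ≅ 0.

As a check, the Euler characteristic is 6 − 12 + 6 = 0, which agrees with 1 − 1 + 0 = 0.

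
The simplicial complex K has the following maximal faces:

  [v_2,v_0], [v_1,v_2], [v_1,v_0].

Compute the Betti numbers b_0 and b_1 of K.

b_0 = 1, b_1 = 1.

Take the total order v_0 < v_1 < v_2 on the vertex set. Then K (dimension 1) consists of the simplices:

  0-simplices (3): [v_0], [v_1], [v_2]
  1-simplices (3): [v_0,v_1], [v_0,v_2], [v_1,v_2]

giving chain groups C_0 ≅ Z^3, C_1 ≅ Z^3.

The boundary map ∂_1: C_1 → C_0 maps an edge to its endpoints' difference, ∂[p,q] = q − p. For instance
  ∂[v_1,v_2] = [v_2] − [v_1].
The resulting 3×3 matrix has rank 2, and its Smith normal form has invariant factors (1,1).

Reading off H_k = ker ∂_k / im ∂_{k+1}:

  H_0: rank C_0 − rank ∂_1 = 3 − 2 = 1, and the invariant factors of ∂_1 are all 1, so H_0 = Z.
  H_1: rank ker ∂_1 − rank ∂_2 = (3 − 2) − 0 = 1, and there is no ∂_2, so H_1 = Z.

Hence the Betti numbers are b_0 = 1, b_1 = 1.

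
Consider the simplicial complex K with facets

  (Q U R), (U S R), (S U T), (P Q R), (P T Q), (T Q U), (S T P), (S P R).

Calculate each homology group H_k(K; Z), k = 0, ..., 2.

H_0 = Z,  H_1 = 0,  H_2 = Z.

Fix the vertex order P < Q < R < S < T < U and write every simplex with vertices in increasing order. Then dim K = 2 and the simplices of K are:

  0-simplices (6): P, Q, R, S, T, U
  1-simplices (12): PQ, PR, PS, PT, QR, QT, QU, RS, RU, ST, SU, TU
  2-simplices (8): PQR, PQT, PRS, PST, QRU, QTU, RSU, STU

giving chain groups C_0 ≅ Z^6, C_1 ≅ Z^12, C_2 ≅ Z^8.

∂_1: C_1 → C_0 maps an edge to its endpoints' difference, ∂[p,q] = q − p. For instance
  ∂QR = R − Q.
This gives a 6×12 integer matrix of rank 5; reducing to Smith normal form yields diagonal entries (1,1,1,1,1).

Boundary ∂_2: C_2 → C_1 sends each 2-simplex [p,q,r] to [q,r] − [p,r] + [p,q]. For instance
  ∂PQT = QT − PT + PQ,
  ∂PST = ST − PT + PS.
As a 12×8 matrix over Z this has rank 7, with invariant factors (1,1,1,1,1,1,1).

Now H_k = ker ∂_k / im ∂_{k+1}, so:

  H_0: rank C_0 − rank ∂_1 = 6 − 5 = 1, and the invariant factors of ∂_1 are all 1, so H_0 = Z.
  H_1: rank ker ∂_1 − rank ∂_2 = (12 − 5) − 7 = 0, and the invariant factors of ∂_2 are all 1, so H_1 = 0.
  H_2: rank ker ∂_2 − rank ∂_3 = (8 − 7) − 0 = 1, and there is no ∂_3, so H_2 = Z.

As a check, the Euler characteristic is 6 − 12 + 8 = 2, which agrees with 1 − 0 + 1 = 2.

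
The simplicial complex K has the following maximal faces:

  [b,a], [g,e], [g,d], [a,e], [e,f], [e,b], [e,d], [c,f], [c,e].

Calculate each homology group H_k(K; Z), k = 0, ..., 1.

H_0 = Z,  H_1 = Z^3.

Order the vertices as a < b < c < d < e < f < g. Listing each simplex with vertices in this order, K has dimension 1 with simplices:

  0-simplices (7): a, b, c, d, e, f, g
  1-simplices (9): ab, ae, be, ce, cf, de, dg, ef, eg

Hence C_0 ≅ Z^7, C_1 ≅ Z^9.

Boundary ∂_1: C_1 → C_0 sends each edge [p,q] (with p < q) to q − p. For instance
  ∂cf = f − c.
As a 7×9 matrix over Z this has rank 6, with invariant factors (1,1,1,1,1,1).

Now H_k = ker ∂_k / im ∂_{k+1}, so:

  H_0: rank C_0 − rank ∂_1 = 7 − 6 = 1, and the invariant factors of ∂_1 are all 1, so H_0 = Z.
  H_1: rank ker ∂_1 − rank ∂_2 = (9 − 6) − 0 = 3, and there is no ∂_2, so H_1 = Z^3.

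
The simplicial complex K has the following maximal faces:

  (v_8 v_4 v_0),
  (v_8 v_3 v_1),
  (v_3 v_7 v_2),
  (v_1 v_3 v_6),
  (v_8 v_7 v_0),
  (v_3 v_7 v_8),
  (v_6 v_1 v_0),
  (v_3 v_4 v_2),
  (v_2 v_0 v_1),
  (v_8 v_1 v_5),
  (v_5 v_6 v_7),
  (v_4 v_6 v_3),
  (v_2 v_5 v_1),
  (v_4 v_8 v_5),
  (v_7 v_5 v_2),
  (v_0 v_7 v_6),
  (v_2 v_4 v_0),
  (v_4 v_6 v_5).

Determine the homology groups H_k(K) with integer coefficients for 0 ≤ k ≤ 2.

Take the total order v_0 < v_1 < v_2 < v_3 < v_4 < v_5 < v_6 < v_7 < v_8 on the vertex set. Then K (dimension 2) consists of the simplices:

  0-simplices (9): [v_0], [v_1], [v_2], [v_3], [v_4], [v_5], [v_6], [v_7], [v_8]
  1-simplices (27): (27 of them)
  2-simplices (18): (18 of them)

so the chain groups are C_0 ≅ Z^9, C_1 ≅ Z^27, C_2 ≅ Z^18.

∂_1: C_1 → C_0 sends each edge [p,q] (with p < q) to q − p.
The resulting 9×27 matrix has rank 8, and its Smith normal form has invariant factors (1,1,1,1,1,1,1,1).

The boundary map ∂_2: C_2 → C_1 maps a triangle to the signed sum of its edges. For instance
  ∂[v_0,v_1,v_2] = [v_1,v_2] − [v_0,v_2] + [v_0,v_1],
  ∂[v_0,v_6,v_7] = [v_6,v_7] − [v_0,v_7] + [v_0,v_6].
The 27×18 boundary matrix has rank 17 and Smith normal form diag(1,1,1,1,1,1,1,1,1,1,1,1,1,1,1,1,1).

Now H_k = ker ∂_k / im ∂_{k+1}, so:

  H_0: rank C_0 − rank ∂_1 = 9 − 8 = 1, and the invariant factors of ∂_1 are all 1, so H_0 = Z.
  H_1: rank ker ∂_1 − rank ∂_2 = (27 − 8) − 17 = 2, and the invariant factors of ∂_2 are all 1, so H_1 = Z^2.
  H_2: rank ker ∂_2 − rank ∂_3 = (18 − 17) − 0 = 1, and there is no ∂_3, so H_2 = Z.

H_0 ≅ Z,  H_1 ≅ Z^2,  H_2 ≅ Z.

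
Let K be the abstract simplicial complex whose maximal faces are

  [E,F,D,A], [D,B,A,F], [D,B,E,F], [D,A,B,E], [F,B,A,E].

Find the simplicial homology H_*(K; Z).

H_0 ≅ Z,  H_1 = 0,  H_2 = 0,  H_3 ≅ Z.

Take the total order A < B < D < E < F on the vertex set. Then K (dimension 3) consists of the simplices:

  0-simplices (5): A, B, D, E, F
  1-simplices (10): AB, AD, AE, AF, BD, BE, BF, DE, DF, EF
  2-simplices (10): ABD, ABE, ABF, ADE, ADF, AEF, BDE, BDF, BEF, DEF
  3-simplices (5): ABDE, ABDF, ABEF, ADEF, BDEF

so the chain groups are C_0 ≅ Z^5, C_1 ≅ Z^10, C_2 ≅ Z^10, C_3 ≅ Z^5.

The boundary map ∂_1: C_1 → C_0 is given by ∂[p,q] = [q] − [p]. For instance
  ∂AB = B − A.
As a 5×10 matrix over Z this has rank 4, with invariant factors (1,1,1,1).

∂_2: C_2 → C_1 acts by ∂[p,q,r] = [q,r] − [p,r] + [p,q]. For instance
  ∂ADE = DE − AE + AD,
  ∂ABE = BE − AE + AB.
The resulting 10×10 matrix has rank 6, and its Smith normal form has invariant factors (1,1,1,1,1,1).

∂_3: C_3 → C_2 sends each 3-simplex σ to the alternating sum Σ_i (−1)^i (σ with its i-th vertex removed). For instance
  ∂ADEF = DEF − AEF + ADF − ADE,
  ∂ABEF = BEF − AEF + ABF − ABE.
The 10×5 boundary matrix has rank 4 and Smith normal form diag(1,1,1,1).

Reading off H_k = ker ∂_k / im ∂_{k+1}:

  H_0: rank C_0 − rank ∂_1 = 5 − 4 = 1, and the invariant factors of ∂_1 are all 1, so H_0 ≅ Z.
  H_1: rank ker ∂_1 − rank ∂_2 = (10 − 4) − 6 = 0, and the invariant factors of ∂_2 are all 1, so H_1 ≅ 0.
  H_2: rank ker ∂_2 − rank ∂_3 = (10 − 6) − 4 = 0, and the invariant factors of ∂_3 are all 1, so H_2 ≅ 0.
  H_3: rank ker ∂_3 − rank ∂_4 = (5 − 4) − 0 = 1, and there is no ∂_4, so H_3 ≅ Z.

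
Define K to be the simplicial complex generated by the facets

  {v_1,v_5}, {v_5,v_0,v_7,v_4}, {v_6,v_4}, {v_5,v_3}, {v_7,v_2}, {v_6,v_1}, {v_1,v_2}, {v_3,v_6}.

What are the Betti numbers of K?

Take the total order v_0 < v_1 < v_2 < v_3 < v_4 < v_5 < v_6 < v_7 on the vertex set. Then K (dimension 3) consists of the simplices:

  0-simplices (8): [v_0], [v_1], [v_2], [v_3], [v_4], [v_5], [v_6], [v_7]
  1-simplices (13): [v_0,v_4], [v_0,v_5], [v_0,v_7], [v_1,v_2], [v_1,v_5], [v_1,v_6], [v_2,v_7], [v_3,v_5], [v_3,v_6], [v_4,v_5], [v_4,v_6], [v_4,v_7], [v_5,v_7]
  2-simplices (4): [v_0,v_4,v_5], [v_0,v_4,v_7], [v_0,v_5,v_7], [v_4,v_5,v_7]
  3-simplices (1): [v_0,v_4,v_5,v_7]

Hence C_0 ≅ Z^8, C_1 ≅ Z^13, C_2 ≅ Z^4, C_3 ≅ Z^1.

∂_1: C_1 → C_0 sends each edge [p,q] (with p < q) to q − p.
This gives a 8×13 integer matrix of rank 7; reducing to Smith normal form yields diagonal entries (1,1,1,1,1,1,1).

Boundary ∂_2: C_2 → C_1 acts by ∂[p,q,r] = [q,r] − [p,r] + [p,q]. For instance
  ∂[v_0,v_4,v_7] = [v_4,v_7] − [v_0,v_7] + [v_0,v_4],
  ∂[v_0,v_4,v_5] = [v_4,v_5] − [v_0,v_5] + [v_0,v_4].
This gives a 13×4 integer matrix of rank 3; reducing to Smith normal form yields diagonal entries (1,1,1).

∂_3: C_3 → C_2 sends each 3-simplex σ to the alternating sum Σ_i (−1)^i (σ with its i-th vertex removed). For instance
  ∂[v_0,v_4,v_5,v_7] = [v_4,v_5,v_7] − [v_0,v_5,v_7] + [v_0,v_4,v_7] − [v_0,v_4,v_5].
This gives a 4×1 integer matrix of rank 1; reducing to Smith normal form yields diagonal entries (1).

Computing H_k = (kernel of ∂_k) / (image of ∂_{k+1}):

  H_0: rank C_0 − rank ∂_1 = 8 − 7 = 1, and the invariant factors of ∂_1 are all 1, so H_0 ≅ Z.
  H_1: rank ker ∂_1 − rank ∂_2 = (13 − 7) − 3 = 3, and the invariant factors of ∂_2 are all 1, so H_1 ≅ Z^3.
  H_2: rank ker ∂_2 − rank ∂_3 = (4 − 3) − 1 = 0, and the invariant factors of ∂_3 are all 1, so H_2 ≅ 0.
  H_3: rank ker ∂_3 − rank ∂_4 = (1 − 1) − 0 = 0, and there is no ∂_4, so H_3 ≅ 0.

Hence the Betti numbers are b_0 = 1, b_1 = 3, b_2 = 0, b_3 = 0.

b_0 = 1, b_1 = 3, b_2 = 0, b_3 = 0.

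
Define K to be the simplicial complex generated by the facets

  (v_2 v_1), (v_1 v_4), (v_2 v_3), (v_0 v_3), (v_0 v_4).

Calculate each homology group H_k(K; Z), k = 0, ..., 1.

H_0 = Z,  H_1 = Z.

We work with the vertex ordering v_0 < v_1 < v_2 < v_3 < v_4. The simplices of K, each written with vertices in increasing order, are:

  0-simplices (5): [v_0], [v_1], [v_2], [v_3], [v_4]
  1-simplices (5): [v_0,v_3], [v_0,v_4], [v_1,v_2], [v_1,v_4], [v_2,v_3]

so the chain groups are C_0 ≅ Z^5, C_1 ≅ Z^5.

∂_1: C_1 → C_0 maps an edge to its endpoints' difference, ∂[p,q] = q − p. For instance
  ∂[v_0,v_4] = [v_4] − [v_0].
This gives a 5×5 integer matrix of rank 4; reducing to Smith normal form yields diagonal entries (1,1,1,1).

Reading off H_k = ker ∂_k / im ∂_{k+1}:

  H_0: rank C_0 − rank ∂_1 = 5 − 4 = 1, and the invariant factors of ∂_1 are all 1, so H_0 ≅ Z.
  H_1: rank ker ∂_1 − rank ∂_2 = (5 − 4) − 0 = 1, and there is no ∂_2, so H_1 ≅ Z.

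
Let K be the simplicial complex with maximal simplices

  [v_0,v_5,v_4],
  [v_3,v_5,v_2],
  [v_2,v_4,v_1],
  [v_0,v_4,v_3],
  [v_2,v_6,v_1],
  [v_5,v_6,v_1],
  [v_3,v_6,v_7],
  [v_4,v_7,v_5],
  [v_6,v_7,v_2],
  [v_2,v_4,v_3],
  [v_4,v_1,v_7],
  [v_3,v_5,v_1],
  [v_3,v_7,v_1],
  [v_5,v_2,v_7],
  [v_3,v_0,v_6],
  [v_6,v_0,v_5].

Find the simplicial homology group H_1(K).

K has 8 vertices, 24 edges, 16 triangles.
rank ∂_1 = 7, rank ∂_2 = 15 ⇒ b_1 = 24 − 7 − 15 = 2; all invariant factors of ∂_2 are 1 so no torsion. So H_1 = Z^2.

H_1 = Z^2.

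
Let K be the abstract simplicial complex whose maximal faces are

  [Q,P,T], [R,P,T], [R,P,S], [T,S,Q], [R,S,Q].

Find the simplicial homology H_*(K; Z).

H_0 ≅ Z,  H_1 ≅ Z,  H_2 = 0.

Take the total order P < Q < R < S < T on the vertex set. Then K (dimension 2) consists of the simplices:

  0-simplices (5): P, Q, R, S, T
  1-simplices (10): PQ, PR, PS, PT, QR, QS, QT, RS, RT, ST
  2-simplices (5): PQT, PRS, PRT, QRS, QST

giving chain groups C_0 ≅ Z^5, C_1 ≅ Z^10, C_2 ≅ Z^5.

Boundary ∂_1: C_1 → C_0 sends each edge [p,q] (with p < q) to q − p. For instance
  ∂ST = T − S.
This gives a 5×10 integer matrix of rank 4; reducing to Smith normal form yields diagonal entries (1,1,1,1).

Boundary ∂_2: C_2 → C_1 acts by ∂[p,q,r] = [q,r] − [p,r] + [p,q]. For instance
  ∂PQT = QT − PT + PQ,
  ∂QRS = RS − QS + QR.
As a 10×5 matrix over Z this has rank 5, with invariant factors (1,1,1,1,1).

Reading off H_k = ker ∂_k / im ∂_{k+1}:

  H_0: rank C_0 − rank ∂_1 = 5 − 4 = 1, and the invariant factors of ∂_1 are all 1, so H_0 ≅ Z.
  H_1: rank ker ∂_1 − rank ∂_2 = (10 − 4) − 5 = 1, and the invariant factors of ∂_2 are all 1, so H_1 ≅ Z.
  H_2: rank ker ∂_2 − rank ∂_3 = (5 − 5) − 0 = 0, and there is no ∂_3, so H_2 ≅ 0.

As a check, the Euler characteristic is 5 − 10 + 5 = 0, which agrees with 1 − 1 + 0 = 0.
(K is a triangulation of the Möbius band.)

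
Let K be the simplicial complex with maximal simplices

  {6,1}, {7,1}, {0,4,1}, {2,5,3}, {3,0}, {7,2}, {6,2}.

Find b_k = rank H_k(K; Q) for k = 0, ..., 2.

Fix the vertex order 0 < 1 < 2 < 3 < 4 < 5 < 6 < 7 and write every simplex with vertices in increasing order. Then dim K = 2 and the simplices of K are:

  0-simplices (8): [0], [1], [2], [3], [4], [5], [6], [7]
  1-simplices (11): [0,1], [0,3], [0,4], [1,4], [1,6], [1,7], [2,3], [2,5], [2,6], [2,7], [3,5]
  2-simplices (2): [0,1,4], [2,3,5]

giving chain groups C_0 ≅ Z^8, C_1 ≅ Z^11, C_2 ≅ Z^2.

∂_1: C_1 → C_0 is given by ∂[p,q] = [q] − [p].
The 8×11 boundary matrix has rank 7 and Smith normal form diag(1,1,1,1,1,1,1).

∂_2: C_2 → C_1 acts by ∂[p,q,r] = [q,r] − [p,r] + [p,q]. For instance
  ∂[2,3,5] = [3,5] − [2,5] + [2,3],
  ∂[0,1,4] = [1,4] − [0,4] + [0,1].
This gives a 11×2 integer matrix of rank 2; reducing to Smith normal form yields diagonal entries (1,1).

Computing H_k = (kernel of ∂_k) / (image of ∂_{k+1}):

  H_0: rank C_0 − rank ∂_1 = 8 − 7 = 1, and the invariant factors of ∂_1 are all 1, so H_0 = Z.
  H_1: rank ker ∂_1 − rank ∂_2 = (11 − 7) − 2 = 2, and the invariant factors of ∂_2 are all 1, so H_1 = Z^2.
  H_2: rank ker ∂_2 − rank ∂_3 = (2 − 2) − 0 = 0, and there is no ∂_3, so H_2 = 0.

Hence the Betti numbers are b_0 = 1, b_1 = 2, b_2 = 0.

b_0 = 1, b_1 = 2, b_2 = 0.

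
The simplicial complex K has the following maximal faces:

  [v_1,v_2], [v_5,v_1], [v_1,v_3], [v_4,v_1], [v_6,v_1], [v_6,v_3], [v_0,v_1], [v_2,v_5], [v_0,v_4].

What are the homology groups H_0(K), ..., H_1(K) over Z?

H_0 = Z,  H_1 = Z^3.

Order the vertices as v_0 < v_1 < v_2 < v_3 < v_4 < v_5 < v_6. Listing each simplex with vertices in this order, K has dimension 1 with simplices:

  0-simplices (7): [v_0], [v_1], [v_2], [v_3], [v_4], [v_5], [v_6]
  1-simplices (9): [v_0,v_1], [v_0,v_4], [v_1,v_2], [v_1,v_3], [v_1,v_4], [v_1,v_5], [v_1,v_6], [v_2,v_5], [v_3,v_6]

giving chain groups C_0 ≅ Z^7, C_1 ≅ Z^9.

Boundary ∂_1: C_1 → C_0 sends each edge [p,q] (with p < q) to q − p. For instance
  ∂[v_2,v_5] = [v_5] − [v_2].
The resulting 7×9 matrix has rank 6, and its Smith normal form has invariant factors (1,1,1,1,1,1).

Reading off H_k = ker ∂_k / im ∂_{k+1}:

  H_0: rank C_0 − rank ∂_1 = 7 − 6 = 1, and the invariant factors of ∂_1 are all 1, so H_0 = Z.
  H_1: rank ker ∂_1 − rank ∂_2 = (9 − 6) − 0 = 3, and there is no ∂_2, so H_1 = Z^3.

As a check, the Euler characteristic is 7 − 9 = -2, which agrees with 1 − 3 = -2.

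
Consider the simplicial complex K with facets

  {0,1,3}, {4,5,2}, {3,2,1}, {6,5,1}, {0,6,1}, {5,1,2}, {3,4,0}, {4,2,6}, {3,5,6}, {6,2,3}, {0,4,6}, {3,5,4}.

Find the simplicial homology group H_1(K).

H_1 ≅ Z/2Z.

Take the total order 0 < 1 < 2 < 3 < 4 < 5 < 6 on the vertex set. Then K (dimension 2) consists of the simplices:

  0-simplices (7): [0], [1], [2], [3], [4], [5], [6]
  1-simplices (18): [0,1], [0,3], [0,4], [0,6], [1,2], [1,3], [1,5], [1,6], [2,3], [2,4], [2,5], [2,6], [3,4], [3,5], [3,6], [4,5], [4,6], [5,6]
  2-simplices (12): [0,1,3], [0,1,6], [0,3,4], [0,4,6], [1,2,3], [1,2,5], [1,5,6], [2,3,6], [2,4,5], [2,4,6], [3,4,5], [3,5,6]

so the chain groups are C_0 ≅ Z^7, C_1 ≅ Z^18, C_2 ≅ Z^12.

The boundary map ∂_1: C_1 → C_0 sends each edge [p,q] (with p < q) to q − p. For instance
  ∂[1,5] = [5] − [1].
As a 7×18 matrix over Z this has rank 6, with invariant factors (1,1,1,1,1,1).

The boundary map ∂_2: C_2 → C_1 sends each 2-simplex [p,q,r] to [q,r] − [p,r] + [p,q]. For instance
  ∂[2,4,5] = [4,5] − [2,5] + [2,4],
  ∂[1,2,5] = [2,5] − [1,5] + [1,2].
The 18×12 boundary matrix has rank 12 and Smith normal form diag(1,1,1,1,1,1,1,1,1,1,1,2).

Reading off H_k = ker ∂_k / im ∂_{k+1}:

  H_1: rank ker ∂_1 − rank ∂_2 = (18 − 6) − 12 = 0, and ∂_2 has invariant factor 2 > 1, so H_1 = Z/2Z.

(K is a triangulation of the real projective plane RP^2.)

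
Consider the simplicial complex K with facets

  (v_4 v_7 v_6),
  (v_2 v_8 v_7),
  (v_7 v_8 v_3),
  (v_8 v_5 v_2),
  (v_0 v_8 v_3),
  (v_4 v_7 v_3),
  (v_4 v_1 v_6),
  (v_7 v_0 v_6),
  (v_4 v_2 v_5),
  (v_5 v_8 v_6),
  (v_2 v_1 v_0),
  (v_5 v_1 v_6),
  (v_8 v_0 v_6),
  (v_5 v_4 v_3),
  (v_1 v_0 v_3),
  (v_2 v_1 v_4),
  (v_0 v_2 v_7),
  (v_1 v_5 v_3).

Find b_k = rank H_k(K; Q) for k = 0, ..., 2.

b_0 = 1, b_1 = 1, b_2 = 0.

We work with the vertex ordering v_0 < v_1 < v_2 < v_3 < v_4 < v_5 < v_6 < v_7 < v_8. The simplices of K, each written with vertices in increasing order, are:

  0-simplices (9): [v_0], [v_1], [v_2], [v_3], [v_4], [v_5], [v_6], [v_7], [v_8]
  1-simplices (27): (27 of them)
  2-simplices (18): (18 of them)

Hence C_0 ≅ Z^9, C_1 ≅ Z^27, C_2 ≅ Z^18.

Boundary ∂_1: C_1 → C_0 is given by ∂[p,q] = [q] − [p].
The resulting 9×27 matrix has rank 8, and its Smith normal form has invariant factors (1,1,1,1,1,1,1,1).

The boundary map ∂_2: C_2 → C_1 sends each 2-simplex [p,q,r] to [q,r] − [p,r] + [p,q]. For instance
  ∂[v_0,v_6,v_8] = [v_6,v_8] − [v_0,v_8] + [v_0,v_6],
  ∂[v_0,v_1,v_3] = [v_1,v_3] − [v_0,v_3] + [v_0,v_1].
The 27×18 boundary matrix has rank 18 and Smith normal form diag(1,1,1,1,1,1,1,1,1,1,1,1,1,1,1,1,1,2).

Reading off H_k = ker ∂_k / im ∂_{k+1}:

  H_0: rank C_0 − rank ∂_1 = 9 − 8 = 1, and the invariant factors of ∂_1 are all 1, so H_0 = Z.
  H_1: rank ker ∂_1 − rank ∂_2 = (27 − 8) − 18 = 1, and ∂_2 has invariant factor 2 > 1, so H_1 = Z ⊕ Z/2Z.
  H_2: rank ker ∂_2 − rank ∂_3 = (18 − 18) − 0 = 0, and there is no ∂_3, so H_2 = 0.

Hence the Betti numbers are b_0 = 1, b_1 = 1, b_2 = 0.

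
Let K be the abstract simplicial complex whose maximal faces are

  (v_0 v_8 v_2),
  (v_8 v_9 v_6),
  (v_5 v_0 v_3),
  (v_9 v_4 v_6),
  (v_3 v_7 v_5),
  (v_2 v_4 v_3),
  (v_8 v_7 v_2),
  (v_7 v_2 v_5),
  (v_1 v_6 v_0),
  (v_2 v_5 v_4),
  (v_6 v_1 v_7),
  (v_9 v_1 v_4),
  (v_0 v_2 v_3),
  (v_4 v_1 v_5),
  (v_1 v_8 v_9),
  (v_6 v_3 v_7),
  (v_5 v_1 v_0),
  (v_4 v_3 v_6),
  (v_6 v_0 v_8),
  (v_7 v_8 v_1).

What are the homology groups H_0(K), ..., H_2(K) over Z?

We work with the vertex ordering v_0 < v_1 < v_2 < v_3 < v_4 < v_5 < v_6 < v_7 < v_8 < v_9. The simplices of K, each written with vertices in increasing order, are:

  0-simplices (10): [v_0], [v_1], [v_2], [v_3], [v_4], [v_5], [v_6], [v_7], [v_8], [v_9]
  1-simplices (30): (30 of them)
  2-simplices (20): (20 of them)

giving chain groups C_0 ≅ Z^10, C_1 ≅ Z^30, C_2 ≅ Z^20.

Boundary ∂_1: C_1 → C_0 sends each edge [p,q] (with p < q) to q − p. For instance
  ∂[v_4,v_9] = [v_9] − [v_4].
As a 10×30 matrix over Z this has rank 9, with invariant factors (1,1,1,1,1,1,1,1,1).

Boundary ∂_2: C_2 → C_1 sends each 2-simplex [p,q,r] to [q,r] − [p,r] + [p,q]. For instance
  ∂[v_2,v_5,v_7] = [v_5,v_7] − [v_2,v_7] + [v_2,v_5],
  ∂[v_3,v_6,v_7] = [v_6,v_7] − [v_3,v_7] + [v_3,v_6].
This gives a 30×20 integer matrix of rank 20; reducing to Smith normal form yields diagonal entries (1,1,1,1,1,1,1,1,1,1,1,1,1,1,1,1,1,1,1,2).

From H_k ≅ ker(∂_k) / im(∂_{k+1}) we obtain:

  H_0: rank C_0 − rank ∂_1 = 10 − 9 = 1, and the invariant factors of ∂_1 are all 1, so H_0 ≅ Z.
  H_1: rank ker ∂_1 − rank ∂_2 = (30 − 9) − 20 = 1, and ∂_2 has invariant factor 2 > 1, so H_1 ≅ Z ⊕ Z/2Z.
  H_2: rank ker ∂_2 − rank ∂_3 = (20 − 20) − 0 = 0, and there is no ∂_3, so H_2 ≅ 0.

As a check, the Euler characteristic is 10 − 30 + 20 = 0, which agrees with 1 − 1 + 0 = 0.

H_0 ≅ Z,  H_1 ≅ Z ⊕ Z/2Z,  H_2 = 0.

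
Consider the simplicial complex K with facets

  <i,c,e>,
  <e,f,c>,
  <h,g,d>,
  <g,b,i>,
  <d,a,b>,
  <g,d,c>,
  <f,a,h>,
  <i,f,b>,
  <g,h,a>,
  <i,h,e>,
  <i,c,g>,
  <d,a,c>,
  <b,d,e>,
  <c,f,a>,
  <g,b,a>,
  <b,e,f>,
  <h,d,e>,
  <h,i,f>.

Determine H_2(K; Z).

K has 9 vertices, 27 edges, 18 triangles.
rank ∂_2 = 18, rank ∂_3 = 0 ⇒ b_2 = 18 − 18 − 0 = 0. So H_2 ≅ 0.

H_2 = 0.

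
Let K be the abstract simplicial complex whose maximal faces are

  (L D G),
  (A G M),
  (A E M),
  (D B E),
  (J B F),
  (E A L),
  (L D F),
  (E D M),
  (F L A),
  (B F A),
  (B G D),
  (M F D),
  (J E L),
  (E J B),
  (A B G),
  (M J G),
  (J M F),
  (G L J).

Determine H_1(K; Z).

H_1 ≅ Z^2.

Fix the vertex order A < B < D < E < F < G < J < L < M and write every simplex with vertices in increasing order. Then dim K = 2 and the simplices of K are:

  0-simplices (9): A, B, D, E, F, G, J, L, M
  1-simplices (27): AB, AE, AF, AG, AL, AM, BD, BE, BF, BG, BJ, DE, DF, DG, DL, DM, EJ, EL, EM, FJ, FL, FM, GJ, GL, GM, JL, JM
  2-simplices (18): ABF, ABG, AEL, AEM, AFL, AGM, BDE, BDG, BEJ, BFJ, DEM, DFL, DFM, DGL, EJL, FJM, GJL, GJM

giving chain groups C_0 ≅ Z^9, C_1 ≅ Z^27, C_2 ≅ Z^18.

The boundary map ∂_1: C_1 → C_0 maps an edge to its endpoints' difference, ∂[p,q] = q − p. For instance
  ∂AB = B − A.
The 9×27 boundary matrix has rank 8 and Smith normal form diag(1,1,1,1,1,1,1,1).

The boundary map ∂_2: C_2 → C_1 sends each 2-simplex [p,q,r] to [q,r] − [p,r] + [p,q]. For instance
  ∂DEM = EM − DM + DE,
  ∂AEL = EL − AL + AE.
The resulting 27×18 matrix has rank 17, and its Smith normal form has invariant factors (1,1,1,1,1,1,1,1,1,1,1,1,1,1,1,1,1).

From H_k ≅ ker(∂_k) / im(∂_{k+1}) we obtain:

  H_1: rank ker ∂_1 − rank ∂_2 = (27 − 8) − 17 = 2, and the invariant factors of ∂_2 are all 1, so H_1 ≅ Z^2.

(K is a triangulation of the torus T^2.)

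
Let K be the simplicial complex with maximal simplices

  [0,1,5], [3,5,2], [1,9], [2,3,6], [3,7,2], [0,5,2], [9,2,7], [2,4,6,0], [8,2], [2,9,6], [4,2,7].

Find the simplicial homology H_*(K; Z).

Order the vertices as 0 < 1 < 2 < 3 < 4 < 5 < 6 < 7 < 8 < 9. Listing each simplex with vertices in this order, K has dimension 3 with simplices:

  0-simplices (10): [0], [1], [2], [3], [4], [5], [6], [7], [8], [9]
  1-simplices (21): [0,1], [0,2], [0,4], [0,5], [0,6], [1,5], [1,9], [2,3], [2,4], [2,5], [2,6], [2,7], [2,8], [2,9], [3,5], [3,6], [3,7], [4,6], [4,7], [6,9], [7,9]
  2-simplices (12): [0,1,5], [0,2,4], [0,2,5], [0,2,6], [0,4,6], [2,3,5], [2,3,6], [2,3,7], [2,4,6], [2,4,7], [2,6,9], [2,7,9]
  3-simplices (1): [0,2,4,6]

so the chain groups are C_0 ≅ Z^10, C_1 ≅ Z^21, C_2 ≅ Z^12, C_3 ≅ Z^1.

∂_1: C_1 → C_0 maps an edge to its endpoints' difference, ∂[p,q] = q − p.
The 10×21 boundary matrix has rank 9 and Smith normal form diag(1,1,1,1,1,1,1,1,1).

∂_2: C_2 → C_1 maps a triangle to the signed sum of its edges. For instance
  ∂[0,1,5] = [1,5] − [0,5] + [0,1],
  ∂[2,3,7] = [3,7] − [2,7] + [2,3].
This gives a 21×12 integer matrix of rank 11; reducing to Smith normal form yields diagonal entries (1,1,1,1,1,1,1,1,1,1,1).

∂_3: C_3 → C_2 sends each 3-simplex σ to the alternating sum Σ_i (−1)^i (σ with its i-th vertex removed). For instance
  ∂[0,2,4,6] = [2,4,6] − [0,4,6] + [0,2,6] − [0,2,4].
The resulting 12×1 matrix has rank 1, and its Smith normal form has invariant factors (1).

Computing H_k = (kernel of ∂_k) / (image of ∂_{k+1}):

  H_0: rank C_0 − rank ∂_1 = 10 − 9 = 1, and the invariant factors of ∂_1 are all 1, so H_0 ≅ Z.
  H_1: rank ker ∂_1 − rank ∂_2 = (21 − 9) − 11 = 1, and the invariant factors of ∂_2 are all 1, so H_1 ≅ Z.
  H_2: rank ker ∂_2 − rank ∂_3 = (12 − 11) − 1 = 0, and the invariant factors of ∂_3 are all 1, so H_2 ≅ 0.
  H_3: rank ker ∂_3 − rank ∂_4 = (1 − 1) − 0 = 0, and there is no ∂_4, so H_3 ≅ 0.

H_0 = Z,  H_1 = Z,  H_2 = 0,  H_3 = 0.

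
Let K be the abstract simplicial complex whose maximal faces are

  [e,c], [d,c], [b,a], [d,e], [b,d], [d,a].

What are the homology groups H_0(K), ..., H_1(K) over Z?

H_0 = Z,  H_1 = Z^2.

Fix the vertex order a < b < c < d < e and write every simplex with vertices in increasing order. Then dim K = 1 and the simplices of K are:

  0-simplices (5): a, b, c, d, e
  1-simplices (6): ab, ad, bd, cd, ce, de

so the chain groups are C_0 ≅ Z^5, C_1 ≅ Z^6.

Boundary ∂_1: C_1 → C_0 maps an edge to its endpoints' difference, ∂[p,q] = q − p.
This gives a 5×6 integer matrix of rank 4; reducing to Smith normal form yields diagonal entries (1,1,1,1).

From H_k ≅ ker(∂_k) / im(∂_{k+1}) we obtain:

  H_0: rank C_0 − rank ∂_1 = 5 − 4 = 1, and the invariant factors of ∂_1 are all 1, so H_0 ≅ Z.
  H_1: rank ker ∂_1 − rank ∂_2 = (6 − 4) − 0 = 2, and there is no ∂_2, so H_1 ≅ Z^2.

(K is a triangulation of a wedge of 2 circles.)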